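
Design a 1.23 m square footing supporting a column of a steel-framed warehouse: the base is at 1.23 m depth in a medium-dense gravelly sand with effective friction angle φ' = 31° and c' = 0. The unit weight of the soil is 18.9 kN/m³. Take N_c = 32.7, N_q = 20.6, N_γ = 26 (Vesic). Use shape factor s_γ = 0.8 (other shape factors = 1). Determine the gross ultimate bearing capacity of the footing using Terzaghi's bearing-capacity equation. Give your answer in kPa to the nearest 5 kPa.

Effective surcharge at the founding depth q = γ·D_f = 18.9 × 1.23 = 23.247 kPa.
q_ult = q·N_q + 0.5·γ·B·N_γ·s_γ
     = 23.247 × 20.6 + 0.5 × 18.9 × 1.23 × 26 × 0.8
     = 478.89 + 241.77 = 720.66 kPa.

q_ult ≈ 720 kPa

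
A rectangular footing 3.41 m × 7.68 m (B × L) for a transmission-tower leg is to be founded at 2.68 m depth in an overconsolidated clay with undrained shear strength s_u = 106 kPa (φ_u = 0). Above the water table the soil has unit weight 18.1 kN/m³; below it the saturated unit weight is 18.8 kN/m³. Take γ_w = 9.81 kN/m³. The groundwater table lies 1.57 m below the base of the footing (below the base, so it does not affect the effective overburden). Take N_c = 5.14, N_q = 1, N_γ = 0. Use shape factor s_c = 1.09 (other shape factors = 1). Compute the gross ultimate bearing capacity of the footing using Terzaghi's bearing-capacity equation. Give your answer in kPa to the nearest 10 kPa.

q_ult ≈ 640 kPa

q = γ·D_f = 18.1 × 2.68 = 48.508 kPa.
c·N_c·s_c = 106 × 5.14 × 1.09 = 593.88 kPa
q·N_q = 48.508 × 1 = 48.508 kPa
q_ult = 593.88 + 48.508 = 642.38 kPa.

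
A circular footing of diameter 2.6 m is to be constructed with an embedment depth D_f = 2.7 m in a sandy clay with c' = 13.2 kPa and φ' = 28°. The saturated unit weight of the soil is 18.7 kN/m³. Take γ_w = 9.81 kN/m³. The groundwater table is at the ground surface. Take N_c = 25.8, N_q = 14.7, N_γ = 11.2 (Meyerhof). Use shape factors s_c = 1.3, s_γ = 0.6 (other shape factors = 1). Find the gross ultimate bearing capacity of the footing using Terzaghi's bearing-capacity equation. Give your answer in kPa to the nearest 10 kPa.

γ' = 18.7 − 9.81 = 8.89 kN/m³ (submerged throughout). q = 8.89 × 2.7 = 24.003 kPa; the same γ' applies in the ½γBN_γ term.
c·N_c·s_c = 13.2 × 25.8 × 1.3 = 442.73 kPa
q·N_q = 24.003 × 14.7 = 352.84 kPa
0.5·γ·B·N_γ·s_γ = 0.5 × 8.89 × 2.6 × 11.2 × 0.6 = 77.663 kPa
q_ult = 442.73 + 352.84 + 77.663 = 873.24 kPa.

q_ult ≈ 870 kPa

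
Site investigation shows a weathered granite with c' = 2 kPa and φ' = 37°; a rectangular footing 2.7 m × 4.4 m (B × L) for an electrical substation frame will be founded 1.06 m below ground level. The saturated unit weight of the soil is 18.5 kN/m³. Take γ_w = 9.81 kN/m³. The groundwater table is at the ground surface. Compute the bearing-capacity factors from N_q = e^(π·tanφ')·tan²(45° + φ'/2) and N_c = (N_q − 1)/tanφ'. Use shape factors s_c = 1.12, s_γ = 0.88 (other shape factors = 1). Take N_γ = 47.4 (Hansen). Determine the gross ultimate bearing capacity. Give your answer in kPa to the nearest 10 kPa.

tan37° = 0.7536, so N_q = e^(π×0.7536)·tan²(63.5°) = 10.669 × 4.023 = 42.92.
N_c = (42.92 − 1)/tan37° = 55.63.
Water table at ground surface, so effective unit weight γ' = 18.5 − 9.81 = 8.69 kN/m³ is used throughout; overburden q = 8.69 × 1.06 = 9.2114 kPa; the same γ' applies in the ½γBN_γ term.
Cohesion term c·N_c·s_c = 2 × 55.63 × 1.12 = 124.61 kPa; surcharge term q·N_q = 9.2114 × 42.92 = 395.35 kPa; self-weight term 0.5·γ·B·N_γ·s_γ = 0.5 × 8.69 × 2.7 × 47.4 × 0.88 = 489.34 kPa.
q_ult = 124.61 + 395.35 + 489.34 = 1009.3 kPa.

q_ult ≈ 1010 kPa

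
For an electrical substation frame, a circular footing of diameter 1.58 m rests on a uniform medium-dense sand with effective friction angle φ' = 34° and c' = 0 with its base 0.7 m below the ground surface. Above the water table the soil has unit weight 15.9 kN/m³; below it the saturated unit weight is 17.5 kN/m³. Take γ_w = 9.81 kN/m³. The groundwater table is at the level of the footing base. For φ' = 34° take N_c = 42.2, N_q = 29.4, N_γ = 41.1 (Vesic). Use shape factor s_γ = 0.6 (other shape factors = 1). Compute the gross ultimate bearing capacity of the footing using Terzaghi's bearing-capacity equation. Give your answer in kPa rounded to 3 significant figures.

q = γ·D_f = 15.9 × 0.7 = 11.13 kPa.
For the ½γBN_γ term take γ' = 17.5 − 9.81 = 7.69 kN/m³ (soil below base is submerged).
q·N_q = 11.13 × 29.4 = 327.22 kPa
0.5·γ·B·N_γ·s_γ = 0.5 × 7.69 × 1.58 × 41.1 × 0.6 = 149.81 kPa
q_ult = 327.22 + 149.81 = 477.03 kPa.

q_ult ≈ 477 kPa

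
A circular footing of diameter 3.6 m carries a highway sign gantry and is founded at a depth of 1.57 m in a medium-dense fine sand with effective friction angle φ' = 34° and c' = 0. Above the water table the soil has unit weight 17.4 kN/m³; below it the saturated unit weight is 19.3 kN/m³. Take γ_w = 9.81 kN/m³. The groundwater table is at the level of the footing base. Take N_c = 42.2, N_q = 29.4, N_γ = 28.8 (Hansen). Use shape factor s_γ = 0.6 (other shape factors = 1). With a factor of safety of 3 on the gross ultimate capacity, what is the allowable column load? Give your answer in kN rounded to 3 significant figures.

Effective surcharge at the founding depth q = γ·D_f = 17.4 × 1.57 = 27.318 kPa.
The water table coincides with the base, so in the self-weight term γ → γ' = 9.49 kN/m³.
q_ult = q·N_q + 0.5·γ·B·N_γ·s_γ
     = 27.318 × 29.4 + 0.5 × 9.49 × 3.6 × 28.8 × 0.6
     = 803.15 + 295.18 = 1098.3 kPa.
Gross allowable pressure q_all = 1098.3 / 3 = 366.11 kPa.
Footing area = 10.1788 m², so allowable column load = 366.11 × 10.1788 = 3726.5 kN.

P_all ≈ 3730 kN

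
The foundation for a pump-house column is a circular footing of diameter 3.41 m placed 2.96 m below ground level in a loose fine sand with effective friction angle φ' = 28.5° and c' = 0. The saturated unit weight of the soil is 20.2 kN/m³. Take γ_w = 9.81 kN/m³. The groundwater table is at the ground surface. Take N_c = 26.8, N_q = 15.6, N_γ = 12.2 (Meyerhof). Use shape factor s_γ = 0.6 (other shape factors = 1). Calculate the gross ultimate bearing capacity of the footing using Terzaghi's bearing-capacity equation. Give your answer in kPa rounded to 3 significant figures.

Water table at ground surface, so effective unit weight γ' = 20.2 − 9.81 = 10.39 kN/m³ is used throughout; overburden q = 10.39 × 2.96 = 30.754 kPa; the same γ' applies in the ½γBN_γ term.
Surcharge term q·N_q = 30.754 × 15.6 = 479.77 kPa; self-weight term 0.5·γ·B·N_γ·s_γ = 0.5 × 10.39 × 3.41 × 12.2 × 0.6 = 129.67 kPa.
q_ult = 479.77 + 129.67 = 609.44 kPa.

q_ult ≈ 609 kPa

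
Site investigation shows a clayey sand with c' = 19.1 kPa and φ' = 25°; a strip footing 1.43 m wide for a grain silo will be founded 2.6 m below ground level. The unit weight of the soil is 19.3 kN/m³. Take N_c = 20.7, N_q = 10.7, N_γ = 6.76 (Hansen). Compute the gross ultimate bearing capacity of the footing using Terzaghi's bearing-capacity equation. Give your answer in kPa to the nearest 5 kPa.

Overburden at base level: q = 19.3 × 2.6 = 50.18 kPa.
Cohesion term c·N_c = 19.1 × 20.7 = 395.37 kPa; surcharge term q·N_q = 50.18 × 10.7 = 536.93 kPa; self-weight term 0.5·γ·B·N_γ = 0.5 × 19.3 × 1.43 × 6.76 = 93.285 kPa.
q_ult = 395.37 + 536.93 + 93.285 = 1025.6 kPa.

q_ult ≈ 1025 kPa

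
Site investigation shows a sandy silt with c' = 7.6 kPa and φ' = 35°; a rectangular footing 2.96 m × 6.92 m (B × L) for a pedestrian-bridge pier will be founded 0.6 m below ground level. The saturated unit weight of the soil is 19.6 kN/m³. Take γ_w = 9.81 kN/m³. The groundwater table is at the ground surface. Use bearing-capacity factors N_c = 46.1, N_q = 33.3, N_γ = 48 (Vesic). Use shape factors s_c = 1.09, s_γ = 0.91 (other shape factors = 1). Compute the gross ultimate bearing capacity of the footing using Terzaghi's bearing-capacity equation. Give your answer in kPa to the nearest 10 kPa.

Water table at ground surface, so effective unit weight γ' = 19.6 − 9.81 = 9.79 kN/m³ is used throughout; overburden q = 9.79 × 0.6 = 5.874 kPa; the same γ' applies in the ½γBN_γ term.
Cohesion term c·N_c·s_c = 7.6 × 46.1 × 1.09 = 381.89 kPa; surcharge term q·N_q = 5.874 × 33.3 = 195.6 kPa; self-weight term 0.5·γ·B·N_γ·s_γ = 0.5 × 9.79 × 2.96 × 48 × 0.91 = 632.89 kPa.
q_ult = 381.89 + 195.6 + 632.89 = 1210.4 kPa.

q_ult ≈ 1210 kPa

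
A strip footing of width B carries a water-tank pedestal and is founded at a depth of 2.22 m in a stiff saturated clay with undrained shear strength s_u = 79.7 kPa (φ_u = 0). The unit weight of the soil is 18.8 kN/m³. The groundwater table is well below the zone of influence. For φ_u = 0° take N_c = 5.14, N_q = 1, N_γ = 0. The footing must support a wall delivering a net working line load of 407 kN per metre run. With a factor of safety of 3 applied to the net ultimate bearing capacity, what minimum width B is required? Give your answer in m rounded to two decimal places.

Overburden at base level: q = 18.8 × 2.22 = 41.736 kPa.
Cohesion term c·N_c = 79.7 × 5.14 = 409.66 kPa; surcharge term q·N_q = 41.736 × 1 = 41.736 kPa.
q_ult = 409.66 + 41.736 = 451.39 kPa.
For φ = 0 the ½γBN_γ term vanishes, so q_ult is independent of B. q_net = 451.39 − 41.736 = 409.66 kPa; q_all(net) = 409.66/3 = 136.55 kPa.
Required width B = w / q_all(net) = 407 / 136.55 = 2.981 m.

B = 2.98 m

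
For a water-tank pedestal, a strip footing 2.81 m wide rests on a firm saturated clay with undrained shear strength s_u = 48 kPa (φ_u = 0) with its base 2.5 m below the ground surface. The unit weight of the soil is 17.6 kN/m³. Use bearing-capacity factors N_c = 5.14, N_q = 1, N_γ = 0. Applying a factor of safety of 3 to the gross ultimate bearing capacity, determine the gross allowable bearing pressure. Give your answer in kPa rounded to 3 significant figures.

q_all ≈ 96.9 kPa

Overburden at base level: q = 17.6 × 2.5 = 44 kPa.
Cohesion term c·N_c = 48 × 5.14 = 246.72 kPa; surcharge term q·N_q = 44 × 1 = 44 kPa.
q_ult = 246.72 + 44 = 290.72 kPa.
q_all = q_ult / FS = 290.72 / 3 = 96.907 kPa.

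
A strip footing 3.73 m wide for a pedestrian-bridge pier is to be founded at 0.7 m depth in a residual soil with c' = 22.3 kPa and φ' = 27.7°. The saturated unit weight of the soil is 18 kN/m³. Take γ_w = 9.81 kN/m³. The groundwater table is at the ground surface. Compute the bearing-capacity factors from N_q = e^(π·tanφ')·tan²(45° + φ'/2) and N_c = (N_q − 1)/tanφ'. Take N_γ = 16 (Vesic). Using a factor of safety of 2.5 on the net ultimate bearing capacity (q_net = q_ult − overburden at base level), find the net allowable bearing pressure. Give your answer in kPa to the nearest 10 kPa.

q_all(net) ≈ 350 kPa

N_q = e^(π·tan27.7°)·tan²(58.85°) = 14.24; N_c = (N_q − 1)/tanφ' = 25.23.
γ' = 18 − 9.81 = 8.19 kN/m³ (submerged throughout). q = 8.19 × 0.7 = 5.733 kPa; the same γ' applies in the ½γBN_γ term.
c·N_c = 22.3 × 25.226 = 562.53 kPa
q·N_q = 5.733 × 14.244 = 81.659 kPa
0.5·γ·B·N_γ = 0.5 × 8.19 × 3.73 × 16 = 244.39 kPa
q_ult = 562.53 + 81.659 + 244.39 = 888.58 kPa.
q_net = 888.58 − 5.733 = 882.84 kPa.
q_all(net) = 882.84 / 2.5 = 353.14 kPa.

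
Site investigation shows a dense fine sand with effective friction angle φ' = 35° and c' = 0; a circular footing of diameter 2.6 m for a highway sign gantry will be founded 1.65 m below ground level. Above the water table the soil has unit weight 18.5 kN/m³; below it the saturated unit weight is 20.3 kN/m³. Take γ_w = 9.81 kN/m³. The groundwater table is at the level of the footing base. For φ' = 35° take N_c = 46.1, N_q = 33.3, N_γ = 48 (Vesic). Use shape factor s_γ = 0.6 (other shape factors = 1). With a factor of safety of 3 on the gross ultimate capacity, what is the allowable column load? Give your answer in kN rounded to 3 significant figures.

P_all ≈ 2490 kN

Effective surcharge at the founding depth q = γ·D_f = 18.5 × 1.65 = 30.525 kPa.
The water table coincides with the base, so in the self-weight term γ → γ' = 10.49 kN/m³.
q_ult = q·N_q + 0.5·γ·B·N_γ·s_γ
     = 30.525 × 33.3 + 0.5 × 10.49 × 2.6 × 48 × 0.6
     = 1016.5 + 392.75 = 1409.2 kPa.
Gross allowable pressure q_all = 1409.2 / 3 = 469.74 kPa.
Footing area = 5.3093 m², so allowable column load = 469.74 × 5.3093 = 2494 kN.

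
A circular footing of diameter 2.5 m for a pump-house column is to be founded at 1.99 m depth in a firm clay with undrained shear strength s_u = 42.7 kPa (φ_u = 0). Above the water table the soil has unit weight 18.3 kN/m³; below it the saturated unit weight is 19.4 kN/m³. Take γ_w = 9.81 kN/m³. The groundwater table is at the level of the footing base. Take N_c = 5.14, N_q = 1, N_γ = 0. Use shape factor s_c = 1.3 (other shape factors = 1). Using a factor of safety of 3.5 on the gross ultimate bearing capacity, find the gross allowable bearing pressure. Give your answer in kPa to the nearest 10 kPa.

Overburden at base level: q = 18.3 × 1.99 = 36.417 kPa.
Cohesion term c·N_c·s_c = 42.7 × 5.14 × 1.3 = 285.32 kPa; surcharge term q·N_q = 36.417 × 1 = 36.417 kPa.
q_ult = 285.32 + 36.417 = 321.74 kPa.
q_all = 321.74 / 3.5 = 91.925 kPa.

q_all ≈ 90 kPa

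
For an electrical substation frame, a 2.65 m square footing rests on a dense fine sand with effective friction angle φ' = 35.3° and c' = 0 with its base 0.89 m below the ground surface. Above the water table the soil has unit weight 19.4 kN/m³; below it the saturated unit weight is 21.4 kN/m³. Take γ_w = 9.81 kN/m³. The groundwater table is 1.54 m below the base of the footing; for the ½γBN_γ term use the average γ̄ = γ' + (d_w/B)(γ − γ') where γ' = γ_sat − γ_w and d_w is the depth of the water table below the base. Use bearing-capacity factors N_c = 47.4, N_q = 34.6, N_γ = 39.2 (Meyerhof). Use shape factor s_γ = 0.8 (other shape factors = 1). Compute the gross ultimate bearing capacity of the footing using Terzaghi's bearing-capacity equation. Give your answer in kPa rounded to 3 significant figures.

Overburden at base level: q = 19.4 × 0.89 = 17.266 kPa.
The water table is 1.54 m below the base (< B = 2.65 m), so the ½γBN_γ term uses γ̄ = γ' + (d_w/B)(γ − γ') = 11.59 + (1.54/2.65)(19.4 − 11.59) = 16.129 kN/m³.
Surcharge term q·N_q = 17.266 × 34.6 = 597.4 kPa; self-weight term 0.5·γ·B·N_γ·s_γ = 0.5 × 16.129 × 2.65 × 39.2 × 0.8 = 670.18 kPa.
q_ult = 597.4 + 670.18 = 1267.6 kPa.

q_ult ≈ 1270 kPa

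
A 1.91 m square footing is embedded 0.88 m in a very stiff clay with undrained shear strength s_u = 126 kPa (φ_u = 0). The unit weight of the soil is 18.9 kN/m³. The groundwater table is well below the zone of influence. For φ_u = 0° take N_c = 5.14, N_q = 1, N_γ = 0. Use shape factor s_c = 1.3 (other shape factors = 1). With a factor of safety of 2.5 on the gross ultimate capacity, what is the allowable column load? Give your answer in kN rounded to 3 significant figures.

Overburden at base level: q = 18.9 × 0.88 = 16.632 kPa.
Cohesion term c·N_c·s_c = 126 × 5.14 × 1.3 = 841.93 kPa; surcharge term q·N_q = 16.632 × 1 = 16.632 kPa.
q_ult = 841.93 + 16.632 = 858.56 kPa.
Gross allowable pressure q_all = 858.56 / 2.5 = 343.43 kPa.
Footing area = 3.6481 m², so allowable column load = 343.43 × 3.6481 = 1252.9 kN.

P_all ≈ 1250 kN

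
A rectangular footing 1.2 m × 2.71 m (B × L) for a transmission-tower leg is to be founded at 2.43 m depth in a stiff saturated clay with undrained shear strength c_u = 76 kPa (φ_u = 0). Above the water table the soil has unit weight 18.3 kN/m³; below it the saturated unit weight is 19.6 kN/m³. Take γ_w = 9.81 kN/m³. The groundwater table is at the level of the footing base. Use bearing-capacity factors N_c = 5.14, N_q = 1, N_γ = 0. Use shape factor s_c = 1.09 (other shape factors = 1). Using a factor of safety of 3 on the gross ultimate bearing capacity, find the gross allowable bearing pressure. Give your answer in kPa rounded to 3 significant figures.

Effective surcharge at the founding depth q = γ·D_f = 18.3 × 2.43 = 44.469 kPa.
q_ult = c·N_c·s_c + q·N_q
     = 76 × 5.14 × 1.09 + 44.469 × 1
     = 425.8 + 44.469 = 470.27 kPa.
q_all = 470.27 / 3 = 156.76 kPa.

q_all ≈ 157 kPa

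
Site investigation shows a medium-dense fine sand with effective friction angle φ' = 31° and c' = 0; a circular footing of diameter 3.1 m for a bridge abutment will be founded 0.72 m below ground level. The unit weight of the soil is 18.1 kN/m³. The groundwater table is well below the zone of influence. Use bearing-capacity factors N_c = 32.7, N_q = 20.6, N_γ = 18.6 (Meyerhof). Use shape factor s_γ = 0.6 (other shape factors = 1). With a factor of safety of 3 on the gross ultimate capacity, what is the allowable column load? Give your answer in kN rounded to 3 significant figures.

P_all ≈ 1460 kN

Overburden at base level: q = 18.1 × 0.72 = 13.032 kPa.
Surcharge term q·N_q = 13.032 × 20.6 = 268.46 kPa; self-weight term 0.5·γ·B·N_γ·s_γ = 0.5 × 18.1 × 3.1 × 18.6 × 0.6 = 313.09 kPa.
q_ult = 268.46 + 313.09 = 581.55 kPa.
Gross allowable pressure q_all = 581.55 / 3 = 193.85 kPa.
Footing area = 7.5477 m², so allowable column load = 193.85 × 7.5477 = 1463.1 kN.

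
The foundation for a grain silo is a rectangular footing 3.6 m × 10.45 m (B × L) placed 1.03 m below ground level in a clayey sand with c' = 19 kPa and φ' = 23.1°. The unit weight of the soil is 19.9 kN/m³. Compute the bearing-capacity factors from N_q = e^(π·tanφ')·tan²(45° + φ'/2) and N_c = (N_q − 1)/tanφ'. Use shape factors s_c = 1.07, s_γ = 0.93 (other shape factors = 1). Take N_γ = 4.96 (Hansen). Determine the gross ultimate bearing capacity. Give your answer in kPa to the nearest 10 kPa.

q_ult ≈ 710 kPa

tan23.1° = 0.4265, so N_q = e^(π×0.4265)·tan²(56.55°) = 3.819 × 2.291 = 8.75.
N_c = (8.75 − 1)/tan23.1° = 18.17.
q = γ·D_f = 19.9 × 1.03 = 20.497 kPa.
c·N_c·s_c = 19 × 18.171 × 1.07 = 369.42 kPa
q·N_q = 20.497 × 8.7506 = 179.36 kPa
0.5·γ·B·N_γ·s_γ = 0.5 × 19.9 × 3.6 × 4.96 × 0.93 = 165.23 kPa
q_ult = 369.42 + 179.36 + 165.23 = 714.01 kPa.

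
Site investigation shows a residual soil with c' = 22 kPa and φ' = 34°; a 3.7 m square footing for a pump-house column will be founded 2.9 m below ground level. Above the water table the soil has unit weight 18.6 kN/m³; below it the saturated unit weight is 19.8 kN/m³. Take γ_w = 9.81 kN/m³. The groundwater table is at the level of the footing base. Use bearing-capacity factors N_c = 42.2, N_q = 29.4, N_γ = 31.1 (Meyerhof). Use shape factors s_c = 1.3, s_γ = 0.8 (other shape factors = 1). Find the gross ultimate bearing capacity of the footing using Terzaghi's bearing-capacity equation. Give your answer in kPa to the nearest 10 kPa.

Effective surcharge at the founding depth q = γ·D_f = 18.6 × 2.9 = 53.94 kPa.
The water table coincides with the base, so in the self-weight term γ → γ' = 9.99 kN/m³.
q_ult = c·N_c·s_c + q·N_q + 0.5·γ·B·N_γ·s_γ
     = 22 × 42.2 × 1.3 + 53.94 × 29.4 + 0.5 × 9.99 × 3.7 × 31.1 × 0.8
     = 1206.9 + 1585.8 + 459.82 = 3252.6 kPa.

q_ult ≈ 3250 kPa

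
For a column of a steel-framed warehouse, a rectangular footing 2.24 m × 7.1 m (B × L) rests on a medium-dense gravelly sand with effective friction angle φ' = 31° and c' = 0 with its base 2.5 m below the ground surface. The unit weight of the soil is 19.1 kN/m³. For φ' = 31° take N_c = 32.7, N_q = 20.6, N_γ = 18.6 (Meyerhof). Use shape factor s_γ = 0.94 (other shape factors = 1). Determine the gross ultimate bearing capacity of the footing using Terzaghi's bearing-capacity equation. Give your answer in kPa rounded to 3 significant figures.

Effective surcharge at the founding depth q = γ·D_f = 19.1 × 2.5 = 47.75 kPa.
q_ult = q·N_q + 0.5·γ·B·N_γ·s_γ
     = 47.75 × 20.6 + 0.5 × 19.1 × 2.24 × 18.6 × 0.94
     = 983.65 + 374.02 = 1357.7 kPa.

q_ult ≈ 1360 kPa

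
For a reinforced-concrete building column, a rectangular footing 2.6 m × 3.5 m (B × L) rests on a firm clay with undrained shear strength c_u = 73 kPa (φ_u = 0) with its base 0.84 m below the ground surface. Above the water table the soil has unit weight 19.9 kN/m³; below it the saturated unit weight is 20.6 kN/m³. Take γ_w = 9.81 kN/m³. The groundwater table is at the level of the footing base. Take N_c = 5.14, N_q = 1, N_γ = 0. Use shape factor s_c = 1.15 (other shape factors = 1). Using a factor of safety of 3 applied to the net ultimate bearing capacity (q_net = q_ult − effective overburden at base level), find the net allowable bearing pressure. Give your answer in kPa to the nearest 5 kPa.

q_all(net) ≈ 145 kPa

q = γ·D_f = 19.9 × 0.84 = 16.716 kPa.
c·N_c·s_c = 73 × 5.14 × 1.15 = 431.5 kPa
q·N_q = 16.716 × 1 = 16.716 kPa
q_ult = 431.5 + 16.716 = 448.22 kPa.
Net ultimate: q_net = 448.22 − 16.716 = 431.5 kPa.
q_all(net) = 431.5 / 3 = 143.83 kPa.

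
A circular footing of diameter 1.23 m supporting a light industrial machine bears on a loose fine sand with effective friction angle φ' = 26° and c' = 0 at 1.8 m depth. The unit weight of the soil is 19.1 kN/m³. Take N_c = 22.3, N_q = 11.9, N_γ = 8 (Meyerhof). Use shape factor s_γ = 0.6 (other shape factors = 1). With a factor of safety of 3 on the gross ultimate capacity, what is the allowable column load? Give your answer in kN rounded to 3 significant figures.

q = γ·D_f = 19.1 × 1.8 = 34.38 kPa.
q·N_q = 34.38 × 11.9 = 409.12 kPa
0.5·γ·B·N_γ·s_γ = 0.5 × 19.1 × 1.23 × 8 × 0.6 = 56.383 kPa
q_ult = 409.12 + 56.383 = 465.51 kPa.
Gross allowable pressure q_all = 465.51 / 3 = 155.17 kPa.
Footing area = 1.1882 m², so allowable column load = 155.17 × 1.1882 = 184.37 kN.

P_all ≈ 184 kN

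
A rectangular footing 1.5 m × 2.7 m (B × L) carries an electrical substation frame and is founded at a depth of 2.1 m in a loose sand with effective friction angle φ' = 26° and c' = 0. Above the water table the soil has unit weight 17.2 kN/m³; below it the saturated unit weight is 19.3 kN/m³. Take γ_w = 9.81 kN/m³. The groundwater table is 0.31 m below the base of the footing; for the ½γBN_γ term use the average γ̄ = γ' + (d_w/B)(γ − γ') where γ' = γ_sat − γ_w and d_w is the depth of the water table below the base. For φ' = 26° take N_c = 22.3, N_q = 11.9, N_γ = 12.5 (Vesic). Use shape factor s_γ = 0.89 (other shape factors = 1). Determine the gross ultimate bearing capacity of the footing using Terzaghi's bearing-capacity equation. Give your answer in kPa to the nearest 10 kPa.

q_ult ≈ 520 kPa

q = γ·D_f = 17.2 × 2.1 = 36.12 kPa.
γ' = 9.49 kN/m³; averaging over the depth B below the base, γ̄ = γ' + (d_w/B)(γ − γ') = 11.083 kN/m³.
q·N_q = 36.12 × 11.9 = 429.83 kPa
0.5·γ·B·N_γ·s_γ = 0.5 × 11.083 × 1.5 × 12.5 × 0.89 = 92.477 kPa
q_ult = 429.83 + 92.477 = 522.31 kPa.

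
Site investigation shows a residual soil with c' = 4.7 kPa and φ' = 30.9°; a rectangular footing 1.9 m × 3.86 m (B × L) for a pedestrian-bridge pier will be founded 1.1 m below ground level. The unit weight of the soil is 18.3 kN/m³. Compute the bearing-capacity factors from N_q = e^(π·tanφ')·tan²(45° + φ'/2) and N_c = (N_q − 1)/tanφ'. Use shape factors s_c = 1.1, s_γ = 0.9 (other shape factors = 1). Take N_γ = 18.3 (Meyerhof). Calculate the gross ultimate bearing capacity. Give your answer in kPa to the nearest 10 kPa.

tan30.9° = 0.5985, so N_q = e^(π×0.5985)·tan²(60.45°) = 6.555 × 3.111 = 20.39.
N_c = (20.39 − 1)/tan30.9° = 32.41.
q = γ·D_f = 18.3 × 1.1 = 20.13 kPa.
c·N_c·s_c = 4.7 × 32.406 × 1.1 = 167.54 kPa
q·N_q = 20.13 × 20.394 = 410.54 kPa
0.5·γ·B·N_γ·s_γ = 0.5 × 18.3 × 1.9 × 18.3 × 0.9 = 286.33 kPa
q_ult = 167.54 + 410.54 + 286.33 = 864.41 kPa.

q_ult ≈ 860 kPa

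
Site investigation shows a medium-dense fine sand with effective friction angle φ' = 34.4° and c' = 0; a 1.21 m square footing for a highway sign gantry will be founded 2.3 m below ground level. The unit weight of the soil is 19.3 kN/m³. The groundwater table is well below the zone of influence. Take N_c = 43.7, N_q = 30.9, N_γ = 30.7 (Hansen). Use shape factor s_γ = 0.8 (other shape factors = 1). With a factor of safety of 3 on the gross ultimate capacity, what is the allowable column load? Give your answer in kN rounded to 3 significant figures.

P_all ≈ 809 kN

q = γ·D_f = 19.3 × 2.3 = 44.39 kPa.
q·N_q = 44.39 × 30.9 = 1371.7 kPa
0.5·γ·B·N_γ·s_γ = 0.5 × 19.3 × 1.21 × 30.7 × 0.8 = 286.77 kPa
q_ult = 1371.7 + 286.77 = 1658.4 kPa.
Gross allowable pressure q_all = 1658.4 / 3 = 552.81 kPa.
Footing area = 1.4641 m², so allowable column load = 552.81 × 1.4641 = 809.37 kN.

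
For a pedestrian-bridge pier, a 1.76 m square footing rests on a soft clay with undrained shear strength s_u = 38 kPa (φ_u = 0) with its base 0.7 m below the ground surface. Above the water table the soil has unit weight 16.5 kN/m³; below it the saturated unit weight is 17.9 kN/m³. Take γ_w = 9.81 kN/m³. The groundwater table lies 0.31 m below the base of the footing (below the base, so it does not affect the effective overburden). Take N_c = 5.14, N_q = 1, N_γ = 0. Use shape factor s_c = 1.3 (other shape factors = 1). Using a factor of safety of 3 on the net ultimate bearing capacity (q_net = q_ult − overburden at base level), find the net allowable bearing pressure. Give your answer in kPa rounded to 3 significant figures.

q_all(net) ≈ 84.6 kPa

Effective surcharge at the founding depth q = γ·D_f = 16.5 × 0.7 = 11.55 kPa.
q_ult = c·N_c·s_c + q·N_q
     = 38 × 5.14 × 1.3 + 11.55 × 1
     = 253.92 + 11.55 = 265.47 kPa.
q_net = 265.47 − 11.55 = 253.92 kPa.
q_all(net) = 253.92 / 3 = 84.639 kPa.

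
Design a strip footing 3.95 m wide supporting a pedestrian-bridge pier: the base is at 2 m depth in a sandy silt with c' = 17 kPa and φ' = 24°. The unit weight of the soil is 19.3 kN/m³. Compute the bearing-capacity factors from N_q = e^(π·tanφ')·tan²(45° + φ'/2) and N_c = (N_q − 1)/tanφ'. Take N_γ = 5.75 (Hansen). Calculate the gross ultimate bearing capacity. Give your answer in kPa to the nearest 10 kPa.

q_ult ≈ 920 kPa

tan24° = 0.4452, so N_q = e^(π×0.4452)·tan²(57°) = 4.05 × 2.371 = 9.6.
N_c = (9.6 − 1)/tan24° = 19.32.
q = γ·D_f = 19.3 × 2 = 38.6 kPa.
c·N_c = 17 × 19.324 = 328.5 kPa
q·N_q = 38.6 × 9.6034 = 370.69 kPa
0.5·γ·B·N_γ = 0.5 × 19.3 × 3.95 × 5.75 = 219.18 kPa
q_ult = 328.5 + 370.69 + 219.18 = 918.37 kPa.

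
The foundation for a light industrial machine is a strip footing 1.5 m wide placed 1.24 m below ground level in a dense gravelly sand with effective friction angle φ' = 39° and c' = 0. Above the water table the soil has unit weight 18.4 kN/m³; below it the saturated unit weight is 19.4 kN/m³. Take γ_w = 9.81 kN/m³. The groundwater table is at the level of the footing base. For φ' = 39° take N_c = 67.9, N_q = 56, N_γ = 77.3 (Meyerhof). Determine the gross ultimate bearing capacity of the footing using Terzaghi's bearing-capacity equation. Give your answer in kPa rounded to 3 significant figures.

q = γ·D_f = 18.4 × 1.24 = 22.816 kPa.
For the ½γBN_γ term take γ' = 19.4 − 9.81 = 9.59 kN/m³ (soil below base is submerged).
q·N_q = 22.816 × 56 = 1277.7 kPa
0.5·γ·B·N_γ = 0.5 × 9.59 × 1.5 × 77.3 = 555.98 kPa
q_ult = 1277.7 + 555.98 = 1833.7 kPa.

q_ult ≈ 1830 kPa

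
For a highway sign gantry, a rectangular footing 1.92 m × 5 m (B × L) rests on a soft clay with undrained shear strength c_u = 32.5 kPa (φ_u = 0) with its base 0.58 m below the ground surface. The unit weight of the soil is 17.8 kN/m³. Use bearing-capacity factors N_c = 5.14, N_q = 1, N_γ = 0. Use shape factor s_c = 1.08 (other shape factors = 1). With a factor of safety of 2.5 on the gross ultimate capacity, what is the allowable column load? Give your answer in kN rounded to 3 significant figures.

P_all ≈ 732 kN

Overburden at base level: q = 17.8 × 0.58 = 10.324 kPa.
Cohesion term c·N_c·s_c = 32.5 × 5.14 × 1.08 = 180.41 kPa; surcharge term q·N_q = 10.324 × 1 = 10.324 kPa.
q_ult = 180.41 + 10.324 = 190.74 kPa.
Gross allowable pressure q_all = 190.74 / 2.5 = 76.295 kPa.
Footing area = 9.6 m², so allowable column load = 76.295 × 9.6 = 732.43 kN.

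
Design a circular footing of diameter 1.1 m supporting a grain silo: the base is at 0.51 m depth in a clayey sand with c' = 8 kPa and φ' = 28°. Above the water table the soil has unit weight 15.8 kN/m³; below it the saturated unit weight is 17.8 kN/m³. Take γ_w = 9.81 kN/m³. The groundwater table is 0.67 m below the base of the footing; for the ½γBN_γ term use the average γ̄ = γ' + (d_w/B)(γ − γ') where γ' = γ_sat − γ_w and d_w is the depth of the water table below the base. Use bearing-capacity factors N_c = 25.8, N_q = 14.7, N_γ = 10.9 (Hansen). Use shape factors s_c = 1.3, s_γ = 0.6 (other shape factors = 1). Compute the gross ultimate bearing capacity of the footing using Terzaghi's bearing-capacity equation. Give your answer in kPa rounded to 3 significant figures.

q_ult ≈ 433 kPa

Effective surcharge at the founding depth q = γ·D_f = 15.8 × 0.51 = 8.058 kPa.
With d_w = 0.67 m < B, γ̄ = 7.99 + (0.67/1.1) × (15.8 − 7.99) = 12.747 kN/m³.
q_ult = c·N_c·s_c + q·N_q + 0.5·γ·B·N_γ·s_γ
     = 8 × 25.8 × 1.3 + 8.058 × 14.7 + 0.5 × 12.747 × 1.1 × 10.9 × 0.6
     = 268.32 + 118.45 + 45.851 = 432.62 kPa.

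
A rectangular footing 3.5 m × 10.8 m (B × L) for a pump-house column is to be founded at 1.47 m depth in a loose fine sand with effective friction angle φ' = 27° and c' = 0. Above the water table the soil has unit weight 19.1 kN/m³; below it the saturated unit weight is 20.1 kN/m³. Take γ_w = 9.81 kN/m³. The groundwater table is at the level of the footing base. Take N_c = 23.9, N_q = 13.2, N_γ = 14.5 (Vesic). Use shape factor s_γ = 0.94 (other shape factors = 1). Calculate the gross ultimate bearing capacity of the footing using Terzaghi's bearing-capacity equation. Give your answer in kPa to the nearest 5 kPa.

Overburden at base level: q = 19.1 × 1.47 = 28.077 kPa.
Below the base the soil is submerged, so the ½γBN_γ term uses γ' = 20.1 − 9.81 = 10.29 kN/m³.
Surcharge term q·N_q = 28.077 × 13.2 = 370.62 kPa; self-weight term 0.5·γ·B·N_γ·s_γ = 0.5 × 10.29 × 3.5 × 14.5 × 0.94 = 245.44 kPa.
q_ult = 370.62 + 245.44 = 616.06 kPa.

q_ult ≈ 615 kPa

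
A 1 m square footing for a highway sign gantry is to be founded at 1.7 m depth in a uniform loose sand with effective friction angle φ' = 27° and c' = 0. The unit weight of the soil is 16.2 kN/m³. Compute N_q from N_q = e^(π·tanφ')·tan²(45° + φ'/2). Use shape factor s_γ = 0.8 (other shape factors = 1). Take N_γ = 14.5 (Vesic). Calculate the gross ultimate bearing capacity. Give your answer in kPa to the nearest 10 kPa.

tan27° = 0.5095, so N_q = e^(π×0.5095)·tan²(58.5°) = 4.957 × 2.663 = 13.2.
q = γ·D_f = 16.2 × 1.7 = 27.54 kPa.
q·N_q = 27.54 × 13.199 = 363.5 kPa
0.5·γ·B·N_γ·s_γ = 0.5 × 16.2 × 1 × 14.5 × 0.8 = 93.96 kPa
q_ult = 363.5 + 93.96 = 457.46 kPa.

q_ult ≈ 460 kPa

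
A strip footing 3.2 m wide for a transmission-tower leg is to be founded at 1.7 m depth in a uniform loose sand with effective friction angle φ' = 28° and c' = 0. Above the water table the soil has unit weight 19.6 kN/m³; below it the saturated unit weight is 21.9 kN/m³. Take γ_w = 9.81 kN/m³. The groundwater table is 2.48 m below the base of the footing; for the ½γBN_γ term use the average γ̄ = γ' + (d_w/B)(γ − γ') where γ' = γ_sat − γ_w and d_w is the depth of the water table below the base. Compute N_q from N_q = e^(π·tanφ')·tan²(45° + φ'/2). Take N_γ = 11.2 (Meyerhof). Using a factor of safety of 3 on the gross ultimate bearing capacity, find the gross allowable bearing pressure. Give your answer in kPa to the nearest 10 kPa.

q_all ≈ 270 kPa

N_q = e^(π·tan28°)·tan²(59°) = 14.72.
Effective surcharge at the founding depth q = γ·D_f = 19.6 × 1.7 = 33.32 kPa.
With d_w = 2.48 m < B, γ̄ = 12.09 + (2.48/3.2) × (19.6 − 12.09) = 17.91 kN/m³.
q_ult = q·N_q + 0.5·γ·B·N_γ
     = 33.32 × 14.72 + 0.5 × 17.91 × 3.2 × 11.2
     = 490.47 + 320.95 = 811.42 kPa.
q_all = 811.42 / 3 = 270.47 kPa.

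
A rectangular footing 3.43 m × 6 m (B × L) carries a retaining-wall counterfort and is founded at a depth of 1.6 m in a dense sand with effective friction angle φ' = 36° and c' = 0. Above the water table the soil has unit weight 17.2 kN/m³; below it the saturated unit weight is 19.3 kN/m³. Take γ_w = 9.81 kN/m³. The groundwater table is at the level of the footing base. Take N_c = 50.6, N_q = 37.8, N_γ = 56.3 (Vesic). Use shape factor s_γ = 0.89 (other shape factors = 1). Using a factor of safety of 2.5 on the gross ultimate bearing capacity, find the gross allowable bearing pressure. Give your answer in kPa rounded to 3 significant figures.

q_all ≈ 742 kPa

q = γ·D_f = 17.2 × 1.6 = 27.52 kPa.
For the ½γBN_γ term take γ' = 19.3 − 9.81 = 9.49 kN/m³ (soil below base is submerged).
q·N_q = 27.52 × 37.8 = 1040.3 kPa
0.5·γ·B·N_γ·s_γ = 0.5 × 9.49 × 3.43 × 56.3 × 0.89 = 815.51 kPa
q_ult = 1040.3 + 815.51 = 1855.8 kPa.
q_all = 1855.8 / 2.5 = 742.31 kPa.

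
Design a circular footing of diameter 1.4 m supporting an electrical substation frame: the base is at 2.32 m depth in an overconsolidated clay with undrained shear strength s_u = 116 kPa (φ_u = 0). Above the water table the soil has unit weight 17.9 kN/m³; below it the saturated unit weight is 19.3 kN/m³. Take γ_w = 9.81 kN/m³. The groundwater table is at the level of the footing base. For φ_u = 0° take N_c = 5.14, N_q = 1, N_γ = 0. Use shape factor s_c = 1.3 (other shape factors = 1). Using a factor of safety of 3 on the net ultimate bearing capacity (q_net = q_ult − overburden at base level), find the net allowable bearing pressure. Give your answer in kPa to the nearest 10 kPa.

q = γ·D_f = 17.9 × 2.32 = 41.528 kPa.
c·N_c·s_c = 116 × 5.14 × 1.3 = 775.11 kPa
q·N_q = 41.528 × 1 = 41.528 kPa
q_ult = 775.11 + 41.528 = 816.64 kPa.
q_net = 816.64 − 41.528 = 775.11 kPa.
q_all(net) = 775.11 / 3 = 258.37 kPa.

q_all(net) ≈ 260 kPa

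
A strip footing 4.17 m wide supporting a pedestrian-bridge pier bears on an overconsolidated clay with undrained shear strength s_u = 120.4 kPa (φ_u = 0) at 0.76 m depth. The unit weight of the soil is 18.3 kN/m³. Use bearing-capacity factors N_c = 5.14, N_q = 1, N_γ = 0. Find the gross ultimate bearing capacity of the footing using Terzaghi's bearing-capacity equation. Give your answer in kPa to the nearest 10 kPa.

Effective surcharge at the founding depth q = γ·D_f = 18.3 × 0.76 = 13.908 kPa.
q_ult = c·N_c + q·N_q
     = 120.4 × 5.14 + 13.908 × 1
     = 618.86 + 13.908 = 632.76 kPa.

q_ult ≈ 630 kPa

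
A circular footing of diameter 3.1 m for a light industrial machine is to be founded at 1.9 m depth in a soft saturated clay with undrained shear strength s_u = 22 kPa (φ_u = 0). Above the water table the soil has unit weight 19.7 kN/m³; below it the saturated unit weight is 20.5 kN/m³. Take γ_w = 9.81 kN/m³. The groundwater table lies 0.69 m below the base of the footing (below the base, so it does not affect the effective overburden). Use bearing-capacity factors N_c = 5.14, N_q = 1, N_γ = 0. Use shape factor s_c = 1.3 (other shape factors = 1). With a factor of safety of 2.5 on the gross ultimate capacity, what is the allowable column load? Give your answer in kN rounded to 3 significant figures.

P_all ≈ 557 kN

q = γ·D_f = 19.7 × 1.9 = 37.43 kPa.
c·N_c·s_c = 22 × 5.14 × 1.3 = 147 kPa
q·N_q = 37.43 × 1 = 37.43 kPa
q_ult = 147 + 37.43 = 184.43 kPa.
Gross allowable pressure q_all = 184.43 / 2.5 = 73.774 kPa.
Footing area = 7.5477 m², so allowable column load = 73.774 × 7.5477 = 556.82 kN.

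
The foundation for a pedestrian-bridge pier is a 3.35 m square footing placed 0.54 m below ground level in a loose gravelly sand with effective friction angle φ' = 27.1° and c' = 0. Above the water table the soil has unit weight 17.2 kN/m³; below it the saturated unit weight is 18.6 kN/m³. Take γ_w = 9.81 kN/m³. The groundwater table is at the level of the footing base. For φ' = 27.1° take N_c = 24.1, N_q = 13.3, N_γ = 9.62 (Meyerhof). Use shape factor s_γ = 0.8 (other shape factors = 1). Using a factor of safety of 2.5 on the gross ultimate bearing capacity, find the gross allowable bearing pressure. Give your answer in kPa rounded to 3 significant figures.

q_all ≈ 94.7 kPa

Effective surcharge at the founding depth q = γ·D_f = 17.2 × 0.54 = 9.288 kPa.
The water table coincides with the base, so in the self-weight term γ → γ' = 8.79 kN/m³.
q_ult = q·N_q + 0.5·γ·B·N_γ·s_γ
     = 9.288 × 13.3 + 0.5 × 8.79 × 3.35 × 9.62 × 0.8
     = 123.53 + 113.31 = 236.84 kPa.
q_all = 236.84 / 2.5 = 94.736 kPa.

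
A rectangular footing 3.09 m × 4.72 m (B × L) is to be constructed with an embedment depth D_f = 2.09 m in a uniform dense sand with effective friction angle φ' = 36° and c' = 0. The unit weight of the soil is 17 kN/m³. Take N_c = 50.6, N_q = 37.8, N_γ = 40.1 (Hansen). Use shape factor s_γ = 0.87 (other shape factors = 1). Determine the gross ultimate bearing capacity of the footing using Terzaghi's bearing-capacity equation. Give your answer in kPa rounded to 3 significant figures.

q_ult ≈ 2260 kPa

q = γ·D_f = 17 × 2.09 = 35.53 kPa.
q·N_q = 35.53 × 37.8 = 1343 kPa
0.5·γ·B·N_γ·s_γ = 0.5 × 17 × 3.09 × 40.1 × 0.87 = 916.31 kPa
q_ult = 1343 + 916.31 = 2259.3 kPa.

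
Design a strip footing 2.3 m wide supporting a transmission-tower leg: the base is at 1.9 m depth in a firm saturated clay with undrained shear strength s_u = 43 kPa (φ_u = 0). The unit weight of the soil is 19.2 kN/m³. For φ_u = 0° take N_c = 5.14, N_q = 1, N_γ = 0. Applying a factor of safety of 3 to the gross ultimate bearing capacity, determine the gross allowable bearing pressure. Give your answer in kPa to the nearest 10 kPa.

q_all ≈ 90 kPa

Overburden at base level: q = 19.2 × 1.9 = 36.48 kPa.
Cohesion term c·N_c = 43 × 5.14 = 221.02 kPa; surcharge term q·N_q = 36.48 × 1 = 36.48 kPa.
q_ult = 221.02 + 36.48 = 257.5 kPa.
q_all = q_ult / FS = 257.5 / 3 = 85.833 kPa.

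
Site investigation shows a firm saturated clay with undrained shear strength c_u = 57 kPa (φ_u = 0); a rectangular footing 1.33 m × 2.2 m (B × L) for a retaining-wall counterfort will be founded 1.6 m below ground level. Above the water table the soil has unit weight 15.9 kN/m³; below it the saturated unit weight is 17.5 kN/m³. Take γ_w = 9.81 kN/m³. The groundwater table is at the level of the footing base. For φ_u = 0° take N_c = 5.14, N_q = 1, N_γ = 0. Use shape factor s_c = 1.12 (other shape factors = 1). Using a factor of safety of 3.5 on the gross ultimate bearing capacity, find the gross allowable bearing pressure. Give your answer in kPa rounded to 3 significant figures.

Effective surcharge at the founding depth q = γ·D_f = 15.9 × 1.6 = 25.44 kPa.
q_ult = c·N_c·s_c + q·N_q
     = 57 × 5.14 × 1.12 + 25.44 × 1
     = 328.14 + 25.44 = 353.58 kPa.
q_all = 353.58 / 3.5 = 101.02 kPa.

q_all ≈ 101 kPa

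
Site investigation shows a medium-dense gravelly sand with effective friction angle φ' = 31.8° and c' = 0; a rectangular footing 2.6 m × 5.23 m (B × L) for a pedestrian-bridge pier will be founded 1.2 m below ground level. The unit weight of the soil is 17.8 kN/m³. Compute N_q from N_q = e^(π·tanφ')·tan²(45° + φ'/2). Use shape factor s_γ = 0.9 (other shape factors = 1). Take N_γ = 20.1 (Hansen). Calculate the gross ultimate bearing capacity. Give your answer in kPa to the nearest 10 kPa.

q_ult ≈ 900 kPa

tan31.8° = 0.62, so N_q = e^(π×0.62)·tan²(60.9°) = 7.014 × 3.228 = 22.64.
q = γ·D_f = 17.8 × 1.2 = 21.36 kPa.
q·N_q = 21.36 × 22.64 = 483.59 kPa
0.5·γ·B·N_γ·s_γ = 0.5 × 17.8 × 2.6 × 20.1 × 0.9 = 418.6 kPa
q_ult = 483.59 + 418.6 = 902.19 kPa.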